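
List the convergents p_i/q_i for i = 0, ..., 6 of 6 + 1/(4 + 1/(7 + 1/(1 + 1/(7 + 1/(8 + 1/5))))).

6/1, 25/4, 181/29, 206/33, 1623/260, 13190/2113, 67573/10825

Using the convergent recurrence p_i = a_i*p_{i-1} + p_{i-2}, q_i = a_i*q_{i-1} + q_{i-2} with p_{-2}=0, p_{-1}=1, q_{-2}=1, q_{-1}=0:
  i=0: a_0=6, p_0 = 6*1 + 0 = 6, q_0 = 6*0 + 1 = 1.
  i=1: a_1=4, p_1 = 4*6 + 1 = 25, q_1 = 4*1 + 0 = 4.
  i=2: a_2=7, p_2 = 7*25 + 6 = 181, q_2 = 7*4 + 1 = 29.
  i=3: a_3=1, p_3 = 1*181 + 25 = 206, q_3 = 1*29 + 4 = 33.
  i=4: a_4=7, p_4 = 7*206 + 181 = 1623, q_4 = 7*33 + 29 = 260.
  i=5: a_5=8, p_5 = 8*1623 + 206 = 13190, q_5 = 8*260 + 33 = 2113.
  i=6: a_6=5, p_6 = 5*13190 + 1623 = 67573, q_6 = 5*2113 + 260 = 10825.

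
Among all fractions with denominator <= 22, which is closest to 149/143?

23/22

Expand x = 149/143 as a continued fraction with the Euclidean algorithm:
  149 = 1*143 + 6, so a_0 = 1.
  143 = 23*6 + 5, so a_1 = 23.
  6 = 1*5 + 1, so a_2 = 1.
  5 = 5*1 + 0, so a_3 = 5.
so x = [1; 23, 1, 5].
Convergents (p_i = a_i*p_{i-1} + p_{i-2}, q_i = a_i*q_{i-1} + q_{i-2} with p_{-2}=0, p_{-1}=1, q_{-2}=1, q_{-1}=0), until the denominator exceeds 22:
  i=0: a_0=1, p_0 = 1*1 + 0 = 1, q_0 = 1*0 + 1 = 1.
  i=1: a_1=23, p_1 = 23*1 + 1 = 24, q_1 = 23*1 + 0 = 23.
q_1 = 23 > 22, so the last convergent with denominator <= 22 is p_0/q_0 = 1/1.
The closest fraction with denominator <= 22 is either p_0/q_0 or the intermediate fraction (k*p_0 + p_{-1})/(k*q_0 + q_{-1}) with the largest k >= 1 whose denominator stays <= 22; these approach x as k grows, and every other convergent or intermediate fraction in range is farther away.
Largest k: floor((22 - q_{-1})/q_0) = floor((22 - 0)/1) = 22 (using the seeds p_{-1} = 1, q_{-1} = 0).
That gives (22*1 + 1)/(22*1 + 0) = 23/22.
Compare the errors: |x - 1/1| = |149*1 - 1*143|/(143*1) = 6/143, and |x - 23/22| = |149*22 - 23*143|/(143*22) = 11/3146.
Cross-multiplying, 11*143 = 1573 < 18876 = 6*3146, so 11/3146 is smaller: the intermediate fraction 23/22 is closer to x than 1/1.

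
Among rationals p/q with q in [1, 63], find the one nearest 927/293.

Expand x = 927/293 as a continued fraction with the Euclidean algorithm:
  927 = 3*293 + 48, so a_0 = 3.
  293 = 6*48 + 5, so a_1 = 6.
  48 = 9*5 + 3, so a_2 = 9.
  5 = 1*3 + 2, so a_3 = 1.
  3 = 1*2 + 1, so a_4 = 1.
  2 = 2*1 + 0, so a_5 = 2.
so x = [3; 6, 9, 1, 1, 2].
Convergents (p_i = a_i*p_{i-1} + p_{i-2}, q_i = a_i*q_{i-1} + q_{i-2} with p_{-2}=0, p_{-1}=1, q_{-2}=1, q_{-1}=0), until the denominator exceeds 63:
  i=0: a_0=3, p_0 = 3*1 + 0 = 3, q_0 = 3*0 + 1 = 1.
  i=1: a_1=6, p_1 = 6*3 + 1 = 19, q_1 = 6*1 + 0 = 6.
  i=2: a_2=9, p_2 = 9*19 + 3 = 174, q_2 = 9*6 + 1 = 55.
  i=3: a_3=1, p_3 = 1*174 + 19 = 193, q_3 = 1*55 + 6 = 61.
  i=4: a_4=1, p_4 = 1*193 + 174 = 367, q_4 = 1*61 + 55 = 116.
q_4 = 116 > 63, so the last convergent with denominator <= 63 is p_3/q_3 = 193/61.
The closest fraction with denominator <= 63 is either p_3/q_3 or the intermediate fraction (k*p_3 + p_2)/(k*q_3 + q_2) with the largest k >= 1 whose denominator stays <= 63; these approach x as k grows, and every other convergent or intermediate fraction in range is farther away.
Largest k: floor((63 - q_2)/q_3) = floor((63 - 55)/61) = 0.
Since k = 0, no intermediate fraction beyond p_3/q_3 has denominator <= 63, so the convergent 193/61 is the closest (its error is |927*61 - 193*293|/(293*61) = 2/17873).

193/61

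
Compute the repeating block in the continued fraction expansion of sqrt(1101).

Write x_i = (sqrt(1101) + m_i)/d_i with (m_0, d_0) = (0, 1). a_0 = floor(sqrt(1101)) = 33, since 33^2 = 1089 <= 1101 < 1156 = 34^2.
Iterate m_{i+1} = d_i*a_i - m_i, d_{i+1} = (1101 - m_{i+1}^2)/d_i, a_{i+1} = floor((a_0 + m_{i+1})/d_{i+1}):
  m_1 = 1*33 - 0 = 33, d_1 = (1101 - 33^2)/1 = 12/1 = 12, a_1 = floor((33 + 33)/12) = 5.
  m_2 = 12*5 - 33 = 27, d_2 = (1101 - 27^2)/12 = 372/12 = 31, a_2 = floor((33 + 27)/31) = 1.
  m_3 = 31*1 - 27 = 4, d_3 = (1101 - 4^2)/31 = 1085/31 = 35, a_3 = floor((33 + 4)/35) = 1.
  m_4 = 35*1 - 4 = 31, d_4 = (1101 - 31^2)/35 = 140/35 = 4, a_4 = floor((33 + 31)/4) = 16.
  m_5 = 4*16 - 31 = 33, d_5 = (1101 - 33^2)/4 = 12/4 = 3, a_5 = floor((33 + 33)/3) = 22.
  m_6 = 3*22 - 33 = 33, d_6 = (1101 - 33^2)/3 = 12/3 = 4, a_6 = floor((33 + 33)/4) = 16.
  m_7 = 4*16 - 33 = 31, d_7 = (1101 - 31^2)/4 = 140/4 = 35, a_7 = floor((33 + 31)/35) = 1.
  m_8 = 35*1 - 31 = 4, d_8 = (1101 - 4^2)/35 = 1085/35 = 31, a_8 = floor((33 + 4)/31) = 1.
  m_9 = 31*1 - 4 = 27, d_9 = (1101 - 27^2)/31 = 372/31 = 12, a_9 = floor((33 + 27)/12) = 5.
  m_10 = 12*5 - 27 = 33, d_10 = (1101 - 33^2)/12 = 12/12 = 1, a_10 = floor((33 + 33)/1) = 66.
  m_11 = 1*66 - 33 = 33, d_11 = (1101 - 33^2)/1 = 12/1 = 12: (m_11, d_11) = (m_1, d_1) = (33, 12), so from here the quotients repeat a_1, ..., a_10; the period length is 10.
Hence the expansion of sqrt(1101) is a_0 = 33 followed by the repeating block 5, 1, 1, 16, 22, 16, 1, 1, 5, 66 (period 10).

[33; (5, 1, 1, 16, 22, 16, 1, 1, 5, 66)]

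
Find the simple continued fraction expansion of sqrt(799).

[28; (3, 1, 3, 56)]

Write x_i = (sqrt(799) + m_i)/d_i with (m_0, d_0) = (0, 1). a_0 = floor(sqrt(799)) = 28, since 28^2 = 784 <= 799 < 841 = 29^2.
Iterate m_{i+1} = d_i*a_i - m_i, d_{i+1} = (799 - m_{i+1}^2)/d_i, a_{i+1} = floor((a_0 + m_{i+1})/d_{i+1}):
  m_1 = 1*28 - 0 = 28, d_1 = (799 - 28^2)/1 = 15/1 = 15, a_1 = floor((28 + 28)/15) = 3.
  m_2 = 15*3 - 28 = 17, d_2 = (799 - 17^2)/15 = 510/15 = 34, a_2 = floor((28 + 17)/34) = 1.
  m_3 = 34*1 - 17 = 17, d_3 = (799 - 17^2)/34 = 510/34 = 15, a_3 = floor((28 + 17)/15) = 3.
  m_4 = 15*3 - 17 = 28, d_4 = (799 - 28^2)/15 = 15/15 = 1, a_4 = floor((28 + 28)/1) = 56.
  m_5 = 1*56 - 28 = 28, d_5 = (799 - 28^2)/1 = 15/1 = 15: (m_5, d_5) = (m_1, d_1) = (28, 15), so from here the quotients repeat a_1, ..., a_4; the period length is 4.
Hence the expansion of sqrt(799) is a_0 = 28 followed by the repeating block 3, 1, 3, 56 (period 4).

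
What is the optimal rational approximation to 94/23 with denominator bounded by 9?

37/9

Expand x = 94/23 as a continued fraction with the Euclidean algorithm:
  94 = 4*23 + 2, so a_0 = 4.
  23 = 11*2 + 1, so a_1 = 11.
  2 = 2*1 + 0, so a_2 = 2.
so x = [4; 11, 2].
Convergents (p_i = a_i*p_{i-1} + p_{i-2}, q_i = a_i*q_{i-1} + q_{i-2} with p_{-2}=0, p_{-1}=1, q_{-2}=1, q_{-1}=0), until the denominator exceeds 9:
  i=0: a_0=4, p_0 = 4*1 + 0 = 4, q_0 = 4*0 + 1 = 1.
  i=1: a_1=11, p_1 = 11*4 + 1 = 45, q_1 = 11*1 + 0 = 11.
q_1 = 11 > 9, so the last convergent with denominator <= 9 is p_0/q_0 = 4/1.
The closest fraction with denominator <= 9 is either p_0/q_0 or the intermediate fraction (k*p_0 + p_{-1})/(k*q_0 + q_{-1}) with the largest k >= 1 whose denominator stays <= 9; these approach x as k grows, and every other convergent or intermediate fraction in range is farther away.
Largest k: floor((9 - q_{-1})/q_0) = floor((9 - 0)/1) = 9 (using the seeds p_{-1} = 1, q_{-1} = 0).
That gives (9*4 + 1)/(9*1 + 0) = 37/9.
Compare the errors: |x - 4/1| = |94*1 - 4*23|/(23*1) = 2/23, and |x - 37/9| = |94*9 - 37*23|/(23*9) = 5/207.
Cross-multiplying, 5*23 = 115 < 414 = 2*207, so 5/207 is smaller: the intermediate fraction 37/9 is closer to x than 4/1.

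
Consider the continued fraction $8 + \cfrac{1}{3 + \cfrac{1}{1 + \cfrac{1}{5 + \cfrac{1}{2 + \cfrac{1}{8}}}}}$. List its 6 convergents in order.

8/1, 25/3, 33/4, 190/23, 413/50, 3494/423

Using the convergent recurrence p_i = a_i*p_{i-1} + p_{i-2}, q_i = a_i*q_{i-1} + q_{i-2} with p_{-2}=0, p_{-1}=1, q_{-2}=1, q_{-1}=0:
  i=0: a_0=8, p_0 = 8*1 + 0 = 8, q_0 = 8*0 + 1 = 1.
  i=1: a_1=3, p_1 = 3*8 + 1 = 25, q_1 = 3*1 + 0 = 3.
  i=2: a_2=1, p_2 = 1*25 + 8 = 33, q_2 = 1*3 + 1 = 4.
  i=3: a_3=5, p_3 = 5*33 + 25 = 190, q_3 = 5*4 + 3 = 23.
  i=4: a_4=2, p_4 = 2*190 + 33 = 413, q_4 = 2*23 + 4 = 50.
  i=5: a_5=8, p_5 = 8*413 + 190 = 3494, q_5 = 8*50 + 23 = 423.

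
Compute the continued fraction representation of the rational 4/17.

[0; 4, 4]

Run the Euclidean algorithm on 4 and 17; the successive quotients are the partial quotients a_0, a_1, ... (each step inverts the fractional part left over by the previous one):
  4 = 0*17 + 4, so a_0 = 0.
  17 = 4*4 + 1, so a_1 = 4.
  4 = 4*1 + 0, so a_2 = 4.
The remainder reaches 0 after 3 divisions, so the expansion has 3 partial quotients, read off in order.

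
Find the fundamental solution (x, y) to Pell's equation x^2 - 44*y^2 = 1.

(x, y) = (199, 30)

First expand sqrt(44) as a continued fraction. With x_i = (sqrt(44) + m_i)/d_i and (m_0, d_0) = (0, 1): a_0 = floor(sqrt(44)) = 6, since 6^2 = 36 <= 44 < 49 = 7^2.
Iterate m_{i+1} = d_i*a_i - m_i, d_{i+1} = (44 - m_{i+1}^2)/d_i, a_{i+1} = floor((a_0 + m_{i+1})/d_{i+1}):
  m_1 = 1*6 - 0 = 6, d_1 = (44 - 6^2)/1 = 8/1 = 8, a_1 = floor((6 + 6)/8) = 1.
  m_2 = 8*1 - 6 = 2, d_2 = (44 - 2^2)/8 = 40/8 = 5, a_2 = floor((6 + 2)/5) = 1.
  m_3 = 5*1 - 2 = 3, d_3 = (44 - 3^2)/5 = 35/5 = 7, a_3 = floor((6 + 3)/7) = 1.
  m_4 = 7*1 - 3 = 4, d_4 = (44 - 4^2)/7 = 28/7 = 4, a_4 = floor((6 + 4)/4) = 2.
  m_5 = 4*2 - 4 = 4, d_5 = (44 - 4^2)/4 = 28/4 = 7, a_5 = floor((6 + 4)/7) = 1.
  m_6 = 7*1 - 4 = 3, d_6 = (44 - 3^2)/7 = 35/7 = 5, a_6 = floor((6 + 3)/5) = 1.
  m_7 = 5*1 - 3 = 2, d_7 = (44 - 2^2)/5 = 40/5 = 8, a_7 = floor((6 + 2)/8) = 1.
  m_8 = 8*1 - 2 = 6, d_8 = (44 - 6^2)/8 = 8/8 = 1, a_8 = floor((6 + 6)/1) = 12.
  m_9 = 1*12 - 6 = 6, d_9 = (44 - 6^2)/1 = 8/1 = 8: (m_9, d_9) = (m_1, d_1) = (6, 8), so from here the quotients repeat a_1, ..., a_8; the period length is 8.
So sqrt(44) = [6; (1, 1, 1, 2, 1, 1, 1, 12)] with period length k = 8.
k is even, so the fundamental solution of x^2 - 44y^2 = 1 is (p_{k-1}, q_{k-1}) = (p_7, q_7); compute convergents through index 7.
Convergents (p_i = a_i*p_{i-1} + p_{i-2}, q_i = a_i*q_{i-1} + q_{i-2} with p_{-2}=0, p_{-1}=1, q_{-2}=1, q_{-1}=0):
  i=0: a_0=6, p_0 = 6*1 + 0 = 6, q_0 = 6*0 + 1 = 1.
  i=1: a_1=1, p_1 = 1*6 + 1 = 7, q_1 = 1*1 + 0 = 1.
  i=2: a_2=1, p_2 = 1*7 + 6 = 13, q_2 = 1*1 + 1 = 2.
  i=3: a_3=1, p_3 = 1*13 + 7 = 20, q_3 = 1*2 + 1 = 3.
  i=4: a_4=2, p_4 = 2*20 + 13 = 53, q_4 = 2*3 + 2 = 8.
  i=5: a_5=1, p_5 = 1*53 + 20 = 73, q_5 = 1*8 + 3 = 11.
  i=6: a_6=1, p_6 = 1*73 + 53 = 126, q_6 = 1*11 + 8 = 19.
  i=7: a_7=1, p_7 = 1*126 + 73 = 199, q_7 = 1*19 + 11 = 30.
Check: 199^2 - 44*30^2 = 39601 - 39600 = 1, so (x, y) = (199, 30) solves the equation, and by the theorem it is the least positive solution.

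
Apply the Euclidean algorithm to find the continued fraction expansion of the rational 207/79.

[2; 1, 1, 1, 1, 1, 2, 1, 2]

Run the Euclidean algorithm on 207 and 79; the successive quotients are the partial quotients a_0, a_1, ... (each step inverts the fractional part left over by the previous one):
  207 = 2*79 + 49, so a_0 = 2.
  79 = 1*49 + 30, so a_1 = 1.
  49 = 1*30 + 19, so a_2 = 1.
  30 = 1*19 + 11, so a_3 = 1.
  19 = 1*11 + 8, so a_4 = 1.
  11 = 1*8 + 3, so a_5 = 1.
  8 = 2*3 + 2, so a_6 = 2.
  3 = 1*2 + 1, so a_7 = 1.
  2 = 2*1 + 0, so a_8 = 2.
The remainder reaches 0 after 9 divisions, so the expansion has 9 partial quotients, read off in order.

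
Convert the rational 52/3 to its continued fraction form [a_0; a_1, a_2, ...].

[17; 3]

Run the Euclidean algorithm on 52 and 3; the successive quotients are the partial quotients a_0, a_1, ... (each step inverts the fractional part left over by the previous one):
  52 = 17*3 + 1, so a_0 = 17.
  3 = 3*1 + 0, so a_1 = 3.
The remainder reaches 0 after 2 divisions, so the expansion has 2 partial quotients, read off in order.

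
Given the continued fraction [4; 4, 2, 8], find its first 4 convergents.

4/1, 17/4, 38/9, 321/76

Using the convergent recurrence p_i = a_i*p_{i-1} + p_{i-2}, q_i = a_i*q_{i-1} + q_{i-2} with p_{-2}=0, p_{-1}=1, q_{-2}=1, q_{-1}=0:
  i=0: a_0=4, p_0 = 4*1 + 0 = 4, q_0 = 4*0 + 1 = 1.
  i=1: a_1=4, p_1 = 4*4 + 1 = 17, q_1 = 4*1 + 0 = 4.
  i=2: a_2=2, p_2 = 2*17 + 4 = 38, q_2 = 2*4 + 1 = 9.
  i=3: a_3=8, p_3 = 8*38 + 17 = 321, q_3 = 8*9 + 4 = 76.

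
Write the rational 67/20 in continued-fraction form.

Run the Euclidean algorithm on 67 and 20; the successive quotients are the partial quotients a_0, a_1, ... (each step inverts the fractional part left over by the previous one):
  67 = 3*20 + 7, so a_0 = 3.
  20 = 2*7 + 6, so a_1 = 2.
  7 = 1*6 + 1, so a_2 = 1.
  6 = 6*1 + 0, so a_3 = 6.
The remainder reaches 0 after 4 divisions, so the expansion has 4 partial quotients, read off in order.

[3; 2, 1, 6]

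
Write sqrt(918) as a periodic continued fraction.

[30; (3, 2, 1, 6, 30, 6, 1, 2, 3, 60)]

Write x_i = (sqrt(918) + m_i)/d_i with (m_0, d_0) = (0, 1). a_0 = floor(sqrt(918)) = 30, since 30^2 = 900 <= 918 < 961 = 31^2.
Iterate m_{i+1} = d_i*a_i - m_i, d_{i+1} = (918 - m_{i+1}^2)/d_i, a_{i+1} = floor((a_0 + m_{i+1})/d_{i+1}):
  m_1 = 1*30 - 0 = 30, d_1 = (918 - 30^2)/1 = 18/1 = 18, a_1 = floor((30 + 30)/18) = 3.
  m_2 = 18*3 - 30 = 24, d_2 = (918 - 24^2)/18 = 342/18 = 19, a_2 = floor((30 + 24)/19) = 2.
  m_3 = 19*2 - 24 = 14, d_3 = (918 - 14^2)/19 = 722/19 = 38, a_3 = floor((30 + 14)/38) = 1.
  m_4 = 38*1 - 14 = 24, d_4 = (918 - 24^2)/38 = 342/38 = 9, a_4 = floor((30 + 24)/9) = 6.
  m_5 = 9*6 - 24 = 30, d_5 = (918 - 30^2)/9 = 18/9 = 2, a_5 = floor((30 + 30)/2) = 30.
  m_6 = 2*30 - 30 = 30, d_6 = (918 - 30^2)/2 = 18/2 = 9, a_6 = floor((30 + 30)/9) = 6.
  m_7 = 9*6 - 30 = 24, d_7 = (918 - 24^2)/9 = 342/9 = 38, a_7 = floor((30 + 24)/38) = 1.
  m_8 = 38*1 - 24 = 14, d_8 = (918 - 14^2)/38 = 722/38 = 19, a_8 = floor((30 + 14)/19) = 2.
  m_9 = 19*2 - 14 = 24, d_9 = (918 - 24^2)/19 = 342/19 = 18, a_9 = floor((30 + 24)/18) = 3.
  m_10 = 18*3 - 24 = 30, d_10 = (918 - 30^2)/18 = 18/18 = 1, a_10 = floor((30 + 30)/1) = 60.
  m_11 = 1*60 - 30 = 30, d_11 = (918 - 30^2)/1 = 18/1 = 18: (m_11, d_11) = (m_1, d_1) = (30, 18), so from here the quotients repeat a_1, ..., a_10; the period length is 10.
Hence the expansion of sqrt(918) is a_0 = 30 followed by the repeating block 3, 2, 1, 6, 30, 6, 1, 2, 3, 60 (period 10).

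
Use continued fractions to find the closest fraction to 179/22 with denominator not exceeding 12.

Expand x = 179/22 as a continued fraction with the Euclidean algorithm:
  179 = 8*22 + 3, so a_0 = 8.
  22 = 7*3 + 1, so a_1 = 7.
  3 = 3*1 + 0, so a_2 = 3.
so x = [8; 7, 3].
Convergents (p_i = a_i*p_{i-1} + p_{i-2}, q_i = a_i*q_{i-1} + q_{i-2} with p_{-2}=0, p_{-1}=1, q_{-2}=1, q_{-1}=0), until the denominator exceeds 12:
  i=0: a_0=8, p_0 = 8*1 + 0 = 8, q_0 = 8*0 + 1 = 1.
  i=1: a_1=7, p_1 = 7*8 + 1 = 57, q_1 = 7*1 + 0 = 7.
  i=2: a_2=3, p_2 = 3*57 + 8 = 179, q_2 = 3*7 + 1 = 22.
q_2 = 22 > 12, so the last convergent with denominator <= 12 is p_1/q_1 = 57/7.
The closest fraction with denominator <= 12 is either p_1/q_1 or the intermediate fraction (k*p_1 + p_0)/(k*q_1 + q_0) with the largest k >= 1 whose denominator stays <= 12; these approach x as k grows, and every other convergent or intermediate fraction in range is farther away.
Largest k: floor((12 - q_0)/q_1) = floor((12 - 1)/7) = 1.
That gives (1*57 + 8)/(1*7 + 1) = 65/8.
Compare the errors: |x - 57/7| = |179*7 - 57*22|/(22*7) = 1/154, and |x - 65/8| = |179*8 - 65*22|/(22*8) = 2/176.
Cross-multiplying, 1*176 = 176 < 308 = 2*154, so 1/154 is smaller: the convergent 57/7 is closer to x than 65/8.

57/7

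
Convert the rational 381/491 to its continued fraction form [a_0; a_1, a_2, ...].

Run the Euclidean algorithm on 381 and 491; the successive quotients are the partial quotients a_0, a_1, ... (each step inverts the fractional part left over by the previous one):
  381 = 0*491 + 381, so a_0 = 0.
  491 = 1*381 + 110, so a_1 = 1.
  381 = 3*110 + 51, so a_2 = 3.
  110 = 2*51 + 8, so a_3 = 2.
  51 = 6*8 + 3, so a_4 = 6.
  8 = 2*3 + 2, so a_5 = 2.
  3 = 1*2 + 1, so a_6 = 1.
  2 = 2*1 + 0, so a_7 = 2.
The remainder reaches 0 after 8 divisions, so the expansion has 8 partial quotients, read off in order.

[0; 1, 3, 2, 6, 2, 1, 2]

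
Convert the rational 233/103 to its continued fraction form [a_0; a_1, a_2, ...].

[2; 3, 1, 4, 2, 2]

Run the Euclidean algorithm on 233 and 103; the successive quotients are the partial quotients a_0, a_1, ... (each step inverts the fractional part left over by the previous one):
  233 = 2*103 + 27, so a_0 = 2.
  103 = 3*27 + 22, so a_1 = 3.
  27 = 1*22 + 5, so a_2 = 1.
  22 = 4*5 + 2, so a_3 = 4.
  5 = 2*2 + 1, so a_4 = 2.
  2 = 2*1 + 0, so a_5 = 2.
The remainder reaches 0 after 6 divisions, so the expansion has 6 partial quotients, read off in order.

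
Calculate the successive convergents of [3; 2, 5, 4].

Using the convergent recurrence p_i = a_i*p_{i-1} + p_{i-2}, q_i = a_i*q_{i-1} + q_{i-2} with p_{-2}=0, p_{-1}=1, q_{-2}=1, q_{-1}=0:
  i=0: a_0=3, p_0 = 3*1 + 0 = 3, q_0 = 3*0 + 1 = 1.
  i=1: a_1=2, p_1 = 2*3 + 1 = 7, q_1 = 2*1 + 0 = 2.
  i=2: a_2=5, p_2 = 5*7 + 3 = 38, q_2 = 5*2 + 1 = 11.
  i=3: a_3=4, p_3 = 4*38 + 7 = 159, q_3 = 4*11 + 2 = 46.

3/1, 7/2, 38/11, 159/46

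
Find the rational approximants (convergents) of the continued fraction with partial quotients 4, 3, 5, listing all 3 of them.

Using the convergent recurrence p_i = a_i*p_{i-1} + p_{i-2}, q_i = a_i*q_{i-1} + q_{i-2} with p_{-2}=0, p_{-1}=1, q_{-2}=1, q_{-1}=0:
  i=0: a_0=4, p_0 = 4*1 + 0 = 4, q_0 = 4*0 + 1 = 1.
  i=1: a_1=3, p_1 = 3*4 + 1 = 13, q_1 = 3*1 + 0 = 3.
  i=2: a_2=5, p_2 = 5*13 + 4 = 69, q_2 = 5*3 + 1 = 16.

4/1, 13/3, 69/16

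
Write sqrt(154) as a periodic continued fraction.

Write x_i = (sqrt(154) + m_i)/d_i with (m_0, d_0) = (0, 1). a_0 = floor(sqrt(154)) = 12, since 12^2 = 144 <= 154 < 169 = 13^2.
Iterate m_{i+1} = d_i*a_i - m_i, d_{i+1} = (154 - m_{i+1}^2)/d_i, a_{i+1} = floor((a_0 + m_{i+1})/d_{i+1}):
  m_1 = 1*12 - 0 = 12, d_1 = (154 - 12^2)/1 = 10/1 = 10, a_1 = floor((12 + 12)/10) = 2.
  m_2 = 10*2 - 12 = 8, d_2 = (154 - 8^2)/10 = 90/10 = 9, a_2 = floor((12 + 8)/9) = 2.
  m_3 = 9*2 - 8 = 10, d_3 = (154 - 10^2)/9 = 54/9 = 6, a_3 = floor((12 + 10)/6) = 3.
  m_4 = 6*3 - 10 = 8, d_4 = (154 - 8^2)/6 = 90/6 = 15, a_4 = floor((12 + 8)/15) = 1.
  m_5 = 15*1 - 8 = 7, d_5 = (154 - 7^2)/15 = 105/15 = 7, a_5 = floor((12 + 7)/7) = 2.
  m_6 = 7*2 - 7 = 7, d_6 = (154 - 7^2)/7 = 105/7 = 15, a_6 = floor((12 + 7)/15) = 1.
  m_7 = 15*1 - 7 = 8, d_7 = (154 - 8^2)/15 = 90/15 = 6, a_7 = floor((12 + 8)/6) = 3.
  m_8 = 6*3 - 8 = 10, d_8 = (154 - 10^2)/6 = 54/6 = 9, a_8 = floor((12 + 10)/9) = 2.
  m_9 = 9*2 - 10 = 8, d_9 = (154 - 8^2)/9 = 90/9 = 10, a_9 = floor((12 + 8)/10) = 2.
  m_10 = 10*2 - 8 = 12, d_10 = (154 - 12^2)/10 = 10/10 = 1, a_10 = floor((12 + 12)/1) = 24.
  m_11 = 1*24 - 12 = 12, d_11 = (154 - 12^2)/1 = 10/1 = 10: (m_11, d_11) = (m_1, d_1) = (12, 10), so from here the quotients repeat a_1, ..., a_10; the period length is 10.
Hence the expansion of sqrt(154) is a_0 = 12 followed by the repeating block 2, 2, 3, 1, 2, 1, 3, 2, 2, 24 (period 10).

[12; (2, 2, 3, 1, 2, 1, 3, 2, 2, 24)]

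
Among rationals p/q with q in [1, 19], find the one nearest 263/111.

Expand x = 263/111 as a continued fraction with the Euclidean algorithm:
  263 = 2*111 + 41, so a_0 = 2.
  111 = 2*41 + 29, so a_1 = 2.
  41 = 1*29 + 12, so a_2 = 1.
  29 = 2*12 + 5, so a_3 = 2.
  12 = 2*5 + 2, so a_4 = 2.
  5 = 2*2 + 1, so a_5 = 2.
  2 = 2*1 + 0, so a_6 = 2.
so x = [2; 2, 1, 2, 2, 2, 2].
Convergents (p_i = a_i*p_{i-1} + p_{i-2}, q_i = a_i*q_{i-1} + q_{i-2} with p_{-2}=0, p_{-1}=1, q_{-2}=1, q_{-1}=0), until the denominator exceeds 19:
  i=0: a_0=2, p_0 = 2*1 + 0 = 2, q_0 = 2*0 + 1 = 1.
  i=1: a_1=2, p_1 = 2*2 + 1 = 5, q_1 = 2*1 + 0 = 2.
  i=2: a_2=1, p_2 = 1*5 + 2 = 7, q_2 = 1*2 + 1 = 3.
  i=3: a_3=2, p_3 = 2*7 + 5 = 19, q_3 = 2*3 + 2 = 8.
  i=4: a_4=2, p_4 = 2*19 + 7 = 45, q_4 = 2*8 + 3 = 19.
  i=5: a_5=2, p_5 = 2*45 + 19 = 109, q_5 = 2*19 + 8 = 46.
q_5 = 46 > 19, so the last convergent with denominator <= 19 is p_4/q_4 = 45/19.
The closest fraction with denominator <= 19 is either p_4/q_4 or the intermediate fraction (k*p_4 + p_3)/(k*q_4 + q_3) with the largest k >= 1 whose denominator stays <= 19; these approach x as k grows, and every other convergent or intermediate fraction in range is farther away.
Largest k: floor((19 - q_3)/q_4) = floor((19 - 8)/19) = 0.
Since k = 0, no intermediate fraction beyond p_4/q_4 has denominator <= 19, so the convergent 45/19 is the closest (its error is |263*19 - 45*111|/(111*19) = 2/2109).

45/19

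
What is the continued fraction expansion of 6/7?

[0; 1, 6]

Run the Euclidean algorithm on 6 and 7; the successive quotients are the partial quotients a_0, a_1, ... (each step inverts the fractional part left over by the previous one):
  6 = 0*7 + 6, so a_0 = 0.
  7 = 1*6 + 1, so a_1 = 1.
  6 = 6*1 + 0, so a_2 = 6.
The remainder reaches 0 after 3 divisions, so the expansion has 3 partial quotients, read off in order.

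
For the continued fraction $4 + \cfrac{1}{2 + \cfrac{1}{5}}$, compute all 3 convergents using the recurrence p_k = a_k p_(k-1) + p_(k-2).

Using the convergent recurrence p_i = a_i*p_{i-1} + p_{i-2}, q_i = a_i*q_{i-1} + q_{i-2} with p_{-2}=0, p_{-1}=1, q_{-2}=1, q_{-1}=0:
  i=0: a_0=4, p_0 = 4*1 + 0 = 4, q_0 = 4*0 + 1 = 1.
  i=1: a_1=2, p_1 = 2*4 + 1 = 9, q_1 = 2*1 + 0 = 2.
  i=2: a_2=5, p_2 = 5*9 + 4 = 49, q_2 = 5*2 + 1 = 11.

4/1, 9/2, 49/11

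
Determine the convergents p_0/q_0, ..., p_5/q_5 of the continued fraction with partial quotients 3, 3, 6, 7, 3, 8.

3/1, 10/3, 63/19, 451/136, 1416/427, 11779/3552

Using the convergent recurrence p_i = a_i*p_{i-1} + p_{i-2}, q_i = a_i*q_{i-1} + q_{i-2} with p_{-2}=0, p_{-1}=1, q_{-2}=1, q_{-1}=0:
  i=0: a_0=3, p_0 = 3*1 + 0 = 3, q_0 = 3*0 + 1 = 1.
  i=1: a_1=3, p_1 = 3*3 + 1 = 10, q_1 = 3*1 + 0 = 3.
  i=2: a_2=6, p_2 = 6*10 + 3 = 63, q_2 = 6*3 + 1 = 19.
  i=3: a_3=7, p_3 = 7*63 + 10 = 451, q_3 = 7*19 + 3 = 136.
  i=4: a_4=3, p_4 = 3*451 + 63 = 1416, q_4 = 3*136 + 19 = 427.
  i=5: a_5=8, p_5 = 8*1416 + 451 = 11779, q_5 = 8*427 + 136 = 3552.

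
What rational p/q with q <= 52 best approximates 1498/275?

Expand x = 1498/275 as a continued fraction with the Euclidean algorithm:
  1498 = 5*275 + 123, so a_0 = 5.
  275 = 2*123 + 29, so a_1 = 2.
  123 = 4*29 + 7, so a_2 = 4.
  29 = 4*7 + 1, so a_3 = 4.
  7 = 7*1 + 0, so a_4 = 7.
so x = [5; 2, 4, 4, 7].
Convergents (p_i = a_i*p_{i-1} + p_{i-2}, q_i = a_i*q_{i-1} + q_{i-2} with p_{-2}=0, p_{-1}=1, q_{-2}=1, q_{-1}=0), until the denominator exceeds 52:
  i=0: a_0=5, p_0 = 5*1 + 0 = 5, q_0 = 5*0 + 1 = 1.
  i=1: a_1=2, p_1 = 2*5 + 1 = 11, q_1 = 2*1 + 0 = 2.
  i=2: a_2=4, p_2 = 4*11 + 5 = 49, q_2 = 4*2 + 1 = 9.
  i=3: a_3=4, p_3 = 4*49 + 11 = 207, q_3 = 4*9 + 2 = 38.
  i=4: a_4=7, p_4 = 7*207 + 49 = 1498, q_4 = 7*38 + 9 = 275.
q_4 = 275 > 52, so the last convergent with denominator <= 52 is p_3/q_3 = 207/38.
The closest fraction with denominator <= 52 is either p_3/q_3 or the intermediate fraction (k*p_3 + p_2)/(k*q_3 + q_2) with the largest k >= 1 whose denominator stays <= 52; these approach x as k grows, and every other convergent or intermediate fraction in range is farther away.
Largest k: floor((52 - q_2)/q_3) = floor((52 - 9)/38) = 1.
That gives (1*207 + 49)/(1*38 + 9) = 256/47.
Compare the errors: |x - 207/38| = |1498*38 - 207*275|/(275*38) = 1/10450, and |x - 256/47| = |1498*47 - 256*275|/(275*47) = 6/12925.
Cross-multiplying, 1*12925 = 12925 < 62700 = 6*10450, so 1/10450 is smaller: the convergent 207/38 is closer to x than 256/47.

207/38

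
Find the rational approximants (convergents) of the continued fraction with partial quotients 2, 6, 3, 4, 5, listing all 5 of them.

2/1, 13/6, 41/19, 177/82, 926/429

Using the convergent recurrence p_i = a_i*p_{i-1} + p_{i-2}, q_i = a_i*q_{i-1} + q_{i-2} with p_{-2}=0, p_{-1}=1, q_{-2}=1, q_{-1}=0:
  i=0: a_0=2, p_0 = 2*1 + 0 = 2, q_0 = 2*0 + 1 = 1.
  i=1: a_1=6, p_1 = 6*2 + 1 = 13, q_1 = 6*1 + 0 = 6.
  i=2: a_2=3, p_2 = 3*13 + 2 = 41, q_2 = 3*6 + 1 = 19.
  i=3: a_3=4, p_3 = 4*41 + 13 = 177, q_3 = 4*19 + 6 = 82.
  i=4: a_4=5, p_4 = 5*177 + 41 = 926, q_4 = 5*82 + 19 = 429.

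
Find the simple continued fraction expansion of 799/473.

[1; 1, 2, 4, 1, 1, 2, 6]

Run the Euclidean algorithm on 799 and 473; the successive quotients are the partial quotients a_0, a_1, ... (each step inverts the fractional part left over by the previous one):
  799 = 1*473 + 326, so a_0 = 1.
  473 = 1*326 + 147, so a_1 = 1.
  326 = 2*147 + 32, so a_2 = 2.
  147 = 4*32 + 19, so a_3 = 4.
  32 = 1*19 + 13, so a_4 = 1.
  19 = 1*13 + 6, so a_5 = 1.
  13 = 2*6 + 1, so a_6 = 2.
  6 = 6*1 + 0, so a_7 = 6.
The remainder reaches 0 after 8 divisions, so the expansion has 8 partial quotients, read off in order.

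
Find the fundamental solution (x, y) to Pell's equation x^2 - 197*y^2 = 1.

First expand sqrt(197) as a continued fraction. With x_i = (sqrt(197) + m_i)/d_i and (m_0, d_0) = (0, 1): a_0 = floor(sqrt(197)) = 14, since 14^2 = 196 <= 197 < 225 = 15^2.
Iterate m_{i+1} = d_i*a_i - m_i, d_{i+1} = (197 - m_{i+1}^2)/d_i, a_{i+1} = floor((a_0 + m_{i+1})/d_{i+1}):
  m_1 = 1*14 - 0 = 14, d_1 = (197 - 14^2)/1 = 1/1 = 1, a_1 = floor((14 + 14)/1) = 28.
  m_2 = 1*28 - 14 = 14, d_2 = (197 - 14^2)/1 = 1/1 = 1: (m_2, d_2) = (m_1, d_1) = (14, 1), so from here the quotient a_1 repeats; the period length is 1.
So sqrt(197) = [14; (28)] with period length k = 1.
k is odd, so (p_{k-1}, q_{k-1}) only solves x^2 - 197y^2 = -1 and the fundamental solution of x^2 - 197y^2 = 1 is (p_{2k-1}, q_{2k-1}) = (p_1, q_1); compute convergents through index 1, running through the period twice.
Convergents (p_i = a_i*p_{i-1} + p_{i-2}, q_i = a_i*q_{i-1} + q_{i-2} with p_{-2}=0, p_{-1}=1, q_{-2}=1, q_{-1}=0):
  i=0: a_0=14, p_0 = 14*1 + 0 = 14, q_0 = 14*0 + 1 = 1.
  i=1: a_1=28, p_1 = 28*14 + 1 = 393, q_1 = 28*1 + 0 = 28.
Indeed p_0^2 - 197*q_0^2 = 196 - 197 = -1, not +1.
Check: 393^2 - 197*28^2 = 154449 - 154448 = 1, so (x, y) = (393, 28) solves the equation, and by the theorem it is the least positive solution.

(x, y) = (393, 28)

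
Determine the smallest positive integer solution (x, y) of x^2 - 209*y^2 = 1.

First expand sqrt(209) as a continued fraction. With x_i = (sqrt(209) + m_i)/d_i and (m_0, d_0) = (0, 1): a_0 = floor(sqrt(209)) = 14, since 14^2 = 196 <= 209 < 225 = 15^2.
Iterate m_{i+1} = d_i*a_i - m_i, d_{i+1} = (209 - m_{i+1}^2)/d_i, a_{i+1} = floor((a_0 + m_{i+1})/d_{i+1}):
  m_1 = 1*14 - 0 = 14, d_1 = (209 - 14^2)/1 = 13/1 = 13, a_1 = floor((14 + 14)/13) = 2.
  m_2 = 13*2 - 14 = 12, d_2 = (209 - 12^2)/13 = 65/13 = 5, a_2 = floor((14 + 12)/5) = 5.
  m_3 = 5*5 - 12 = 13, d_3 = (209 - 13^2)/5 = 40/5 = 8, a_3 = floor((14 + 13)/8) = 3.
  m_4 = 8*3 - 13 = 11, d_4 = (209 - 11^2)/8 = 88/8 = 11, a_4 = floor((14 + 11)/11) = 2.
  m_5 = 11*2 - 11 = 11, d_5 = (209 - 11^2)/11 = 88/11 = 8, a_5 = floor((14 + 11)/8) = 3.
  m_6 = 8*3 - 11 = 13, d_6 = (209 - 13^2)/8 = 40/8 = 5, a_6 = floor((14 + 13)/5) = 5.
  m_7 = 5*5 - 13 = 12, d_7 = (209 - 12^2)/5 = 65/5 = 13, a_7 = floor((14 + 12)/13) = 2.
  m_8 = 13*2 - 12 = 14, d_8 = (209 - 14^2)/13 = 13/13 = 1, a_8 = floor((14 + 14)/1) = 28.
  m_9 = 1*28 - 14 = 14, d_9 = (209 - 14^2)/1 = 13/1 = 13: (m_9, d_9) = (m_1, d_1) = (14, 13), so from here the quotients repeat a_1, ..., a_8; the period length is 8.
So sqrt(209) = [14; (2, 5, 3, 2, 3, 5, 2, 28)] with period length k = 8.
k is even, so the fundamental solution of x^2 - 209y^2 = 1 is (p_{k-1}, q_{k-1}) = (p_7, q_7); compute convergents through index 7.
Convergents (p_i = a_i*p_{i-1} + p_{i-2}, q_i = a_i*q_{i-1} + q_{i-2} with p_{-2}=0, p_{-1}=1, q_{-2}=1, q_{-1}=0):
  i=0: a_0=14, p_0 = 14*1 + 0 = 14, q_0 = 14*0 + 1 = 1.
  i=1: a_1=2, p_1 = 2*14 + 1 = 29, q_1 = 2*1 + 0 = 2.
  i=2: a_2=5, p_2 = 5*29 + 14 = 159, q_2 = 5*2 + 1 = 11.
  i=3: a_3=3, p_3 = 3*159 + 29 = 506, q_3 = 3*11 + 2 = 35.
  i=4: a_4=2, p_4 = 2*506 + 159 = 1171, q_4 = 2*35 + 11 = 81.
  i=5: a_5=3, p_5 = 3*1171 + 506 = 4019, q_5 = 3*81 + 35 = 278.
  i=6: a_6=5, p_6 = 5*4019 + 1171 = 21266, q_6 = 5*278 + 81 = 1471.
  i=7: a_7=2, p_7 = 2*21266 + 4019 = 46551, q_7 = 2*1471 + 278 = 3220.
Check: 46551^2 - 209*3220^2 = 2166995601 - 2166995600 = 1, so (x, y) = (46551, 3220) solves the equation, and by the theorem it is the least positive solution.

(x, y) = (46551, 3220)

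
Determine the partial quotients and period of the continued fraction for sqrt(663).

Write x_i = (sqrt(663) + m_i)/d_i with (m_0, d_0) = (0, 1). a_0 = floor(sqrt(663)) = 25, since 25^2 = 625 <= 663 < 676 = 26^2.
Iterate m_{i+1} = d_i*a_i - m_i, d_{i+1} = (663 - m_{i+1}^2)/d_i, a_{i+1} = floor((a_0 + m_{i+1})/d_{i+1}):
  m_1 = 1*25 - 0 = 25, d_1 = (663 - 25^2)/1 = 38/1 = 38, a_1 = floor((25 + 25)/38) = 1.
  m_2 = 38*1 - 25 = 13, d_2 = (663 - 13^2)/38 = 494/38 = 13, a_2 = floor((25 + 13)/13) = 2.
  m_3 = 13*2 - 13 = 13, d_3 = (663 - 13^2)/13 = 494/13 = 38, a_3 = floor((25 + 13)/38) = 1.
  m_4 = 38*1 - 13 = 25, d_4 = (663 - 25^2)/38 = 38/38 = 1, a_4 = floor((25 + 25)/1) = 50.
  m_5 = 1*50 - 25 = 25, d_5 = (663 - 25^2)/1 = 38/1 = 38: (m_5, d_5) = (m_1, d_1) = (25, 38), so from here the quotients repeat a_1, ..., a_4; the period length is 4.
Hence the expansion of sqrt(663) is a_0 = 25 followed by the repeating block 1, 2, 1, 50 (period 4).

[25; (1, 2, 1, 50)]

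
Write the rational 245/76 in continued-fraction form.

[3; 4, 2, 8]

Run the Euclidean algorithm on 245 and 76; the successive quotients are the partial quotients a_0, a_1, ... (each step inverts the fractional part left over by the previous one):
  245 = 3*76 + 17, so a_0 = 3.
  76 = 4*17 + 8, so a_1 = 4.
  17 = 2*8 + 1, so a_2 = 2.
  8 = 8*1 + 0, so a_3 = 8.
The remainder reaches 0 after 4 divisions, so the expansion has 4 partial quotients, read off in order.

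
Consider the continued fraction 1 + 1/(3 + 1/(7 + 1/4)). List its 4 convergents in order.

1/1, 4/3, 29/22, 120/91

Using the convergent recurrence p_i = a_i*p_{i-1} + p_{i-2}, q_i = a_i*q_{i-1} + q_{i-2} with p_{-2}=0, p_{-1}=1, q_{-2}=1, q_{-1}=0:
  i=0: a_0=1, p_0 = 1*1 + 0 = 1, q_0 = 1*0 + 1 = 1.
  i=1: a_1=3, p_1 = 3*1 + 1 = 4, q_1 = 3*1 + 0 = 3.
  i=2: a_2=7, p_2 = 7*4 + 1 = 29, q_2 = 7*3 + 1 = 22.
  i=3: a_3=4, p_3 = 4*29 + 4 = 120, q_3 = 4*22 + 3 = 91.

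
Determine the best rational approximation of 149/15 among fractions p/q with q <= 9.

Expand x = 149/15 as a continued fraction with the Euclidean algorithm:
  149 = 9*15 + 14, so a_0 = 9.
  15 = 1*14 + 1, so a_1 = 1.
  14 = 14*1 + 0, so a_2 = 14.
so x = [9; 1, 14].
Convergents (p_i = a_i*p_{i-1} + p_{i-2}, q_i = a_i*q_{i-1} + q_{i-2} with p_{-2}=0, p_{-1}=1, q_{-2}=1, q_{-1}=0), until the denominator exceeds 9:
  i=0: a_0=9, p_0 = 9*1 + 0 = 9, q_0 = 9*0 + 1 = 1.
  i=1: a_1=1, p_1 = 1*9 + 1 = 10, q_1 = 1*1 + 0 = 1.
  i=2: a_2=14, p_2 = 14*10 + 9 = 149, q_2 = 14*1 + 1 = 15.
q_2 = 15 > 9, so the last convergent with denominator <= 9 is p_1/q_1 = 10/1.
The closest fraction with denominator <= 9 is either p_1/q_1 or the intermediate fraction (k*p_1 + p_0)/(k*q_1 + q_0) with the largest k >= 1 whose denominator stays <= 9; these approach x as k grows, and every other convergent or intermediate fraction in range is farther away.
Largest k: floor((9 - q_0)/q_1) = floor((9 - 1)/1) = 8.
That gives (8*10 + 9)/(8*1 + 1) = 89/9.
Compare the errors: |x - 10/1| = |149*1 - 10*15|/(15*1) = 1/15, and |x - 89/9| = |149*9 - 89*15|/(15*9) = 6/135.
Cross-multiplying, 6*15 = 90 < 135 = 1*135, so 6/135 is smaller: the intermediate fraction 89/9 is closer to x than 10/1.

89/9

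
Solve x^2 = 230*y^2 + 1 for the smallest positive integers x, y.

(x, y) = (91, 6)

First expand sqrt(230) as a continued fraction. With x_i = (sqrt(230) + m_i)/d_i and (m_0, d_0) = (0, 1): a_0 = floor(sqrt(230)) = 15, since 15^2 = 225 <= 230 < 256 = 16^2.
Iterate m_{i+1} = d_i*a_i - m_i, d_{i+1} = (230 - m_{i+1}^2)/d_i, a_{i+1} = floor((a_0 + m_{i+1})/d_{i+1}):
  m_1 = 1*15 - 0 = 15, d_1 = (230 - 15^2)/1 = 5/1 = 5, a_1 = floor((15 + 15)/5) = 6.
  m_2 = 5*6 - 15 = 15, d_2 = (230 - 15^2)/5 = 5/5 = 1, a_2 = floor((15 + 15)/1) = 30.
  m_3 = 1*30 - 15 = 15, d_3 = (230 - 15^2)/1 = 5/1 = 5: (m_3, d_3) = (m_1, d_1) = (15, 5), so from here the quotients repeat a_1, a_2; the period length is 2.
So sqrt(230) = [15; (6, 30)] with period length k = 2.
k is even, so the fundamental solution of x^2 - 230y^2 = 1 is (p_{k-1}, q_{k-1}) = (p_1, q_1); compute convergents through index 1.
Convergents (p_i = a_i*p_{i-1} + p_{i-2}, q_i = a_i*q_{i-1} + q_{i-2} with p_{-2}=0, p_{-1}=1, q_{-2}=1, q_{-1}=0):
  i=0: a_0=15, p_0 = 15*1 + 0 = 15, q_0 = 15*0 + 1 = 1.
  i=1: a_1=6, p_1 = 6*15 + 1 = 91, q_1 = 6*1 + 0 = 6.
Check: 91^2 - 230*6^2 = 8281 - 8280 = 1, so (x, y) = (91, 6) solves the equation, and by the theorem it is the least positive solution.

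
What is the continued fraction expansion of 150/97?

[1; 1, 1, 4, 1, 8]

Run the Euclidean algorithm on 150 and 97; the successive quotients are the partial quotients a_0, a_1, ... (each step inverts the fractional part left over by the previous one):
  150 = 1*97 + 53, so a_0 = 1.
  97 = 1*53 + 44, so a_1 = 1.
  53 = 1*44 + 9, so a_2 = 1.
  44 = 4*9 + 8, so a_3 = 4.
  9 = 1*8 + 1, so a_4 = 1.
  8 = 8*1 + 0, so a_5 = 8.
The remainder reaches 0 after 6 divisions, so the expansion has 6 partial quotients, read off in order.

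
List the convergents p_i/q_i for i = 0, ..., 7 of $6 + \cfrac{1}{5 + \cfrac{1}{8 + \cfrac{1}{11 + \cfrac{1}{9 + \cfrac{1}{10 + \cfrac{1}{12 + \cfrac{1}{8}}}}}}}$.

Using the convergent recurrence p_i = a_i*p_{i-1} + p_{i-2}, q_i = a_i*q_{i-1} + q_{i-2} with p_{-2}=0, p_{-1}=1, q_{-2}=1, q_{-1}=0:
  i=0: a_0=6, p_0 = 6*1 + 0 = 6, q_0 = 6*0 + 1 = 1.
  i=1: a_1=5, p_1 = 5*6 + 1 = 31, q_1 = 5*1 + 0 = 5.
  i=2: a_2=8, p_2 = 8*31 + 6 = 254, q_2 = 8*5 + 1 = 41.
  i=3: a_3=11, p_3 = 11*254 + 31 = 2825, q_3 = 11*41 + 5 = 456.
  i=4: a_4=9, p_4 = 9*2825 + 254 = 25679, q_4 = 9*456 + 41 = 4145.
  i=5: a_5=10, p_5 = 10*25679 + 2825 = 259615, q_5 = 10*4145 + 456 = 41906.
  i=6: a_6=12, p_6 = 12*259615 + 25679 = 3141059, q_6 = 12*41906 + 4145 = 507017.
  i=7: a_7=8, p_7 = 8*3141059 + 259615 = 25388087, q_7 = 8*507017 + 41906 = 4098042.

6/1, 31/5, 254/41, 2825/456, 25679/4145, 259615/41906, 3141059/507017, 25388087/4098042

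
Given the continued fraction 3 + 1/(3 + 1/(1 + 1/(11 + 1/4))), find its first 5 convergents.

Using the convergent recurrence p_i = a_i*p_{i-1} + p_{i-2}, q_i = a_i*q_{i-1} + q_{i-2} with p_{-2}=0, p_{-1}=1, q_{-2}=1, q_{-1}=0:
  i=0: a_0=3, p_0 = 3*1 + 0 = 3, q_0 = 3*0 + 1 = 1.
  i=1: a_1=3, p_1 = 3*3 + 1 = 10, q_1 = 3*1 + 0 = 3.
  i=2: a_2=1, p_2 = 1*10 + 3 = 13, q_2 = 1*3 + 1 = 4.
  i=3: a_3=11, p_3 = 11*13 + 10 = 153, q_3 = 11*4 + 3 = 47.
  i=4: a_4=4, p_4 = 4*153 + 13 = 625, q_4 = 4*47 + 4 = 192.

3/1, 10/3, 13/4, 153/47, 625/192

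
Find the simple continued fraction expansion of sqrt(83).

[9; (9, 18)]

Write x_i = (sqrt(83) + m_i)/d_i with (m_0, d_0) = (0, 1). a_0 = floor(sqrt(83)) = 9, since 9^2 = 81 <= 83 < 100 = 10^2.
Iterate m_{i+1} = d_i*a_i - m_i, d_{i+1} = (83 - m_{i+1}^2)/d_i, a_{i+1} = floor((a_0 + m_{i+1})/d_{i+1}):
  m_1 = 1*9 - 0 = 9, d_1 = (83 - 9^2)/1 = 2/1 = 2, a_1 = floor((9 + 9)/2) = 9.
  m_2 = 2*9 - 9 = 9, d_2 = (83 - 9^2)/2 = 2/2 = 1, a_2 = floor((9 + 9)/1) = 18.
  m_3 = 1*18 - 9 = 9, d_3 = (83 - 9^2)/1 = 2/1 = 2: (m_3, d_3) = (m_1, d_1) = (9, 2), so from here the quotients repeat a_1, a_2; the period length is 2.
Hence the expansion of sqrt(83) is a_0 = 9 followed by the repeating block 9, 18 (period 2).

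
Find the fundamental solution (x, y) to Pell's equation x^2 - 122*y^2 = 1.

(x, y) = (243, 22)

First expand sqrt(122) as a continued fraction. With x_i = (sqrt(122) + m_i)/d_i and (m_0, d_0) = (0, 1): a_0 = floor(sqrt(122)) = 11, since 11^2 = 121 <= 122 < 144 = 12^2.
Iterate m_{i+1} = d_i*a_i - m_i, d_{i+1} = (122 - m_{i+1}^2)/d_i, a_{i+1} = floor((a_0 + m_{i+1})/d_{i+1}):
  m_1 = 1*11 - 0 = 11, d_1 = (122 - 11^2)/1 = 1/1 = 1, a_1 = floor((11 + 11)/1) = 22.
  m_2 = 1*22 - 11 = 11, d_2 = (122 - 11^2)/1 = 1/1 = 1: (m_2, d_2) = (m_1, d_1) = (11, 1), so from here the quotient a_1 repeats; the period length is 1.
So sqrt(122) = [11; (22)] with period length k = 1.
k is odd, so (p_{k-1}, q_{k-1}) only solves x^2 - 122y^2 = -1 and the fundamental solution of x^2 - 122y^2 = 1 is (p_{2k-1}, q_{2k-1}) = (p_1, q_1); compute convergents through index 1, running through the period twice.
Convergents (p_i = a_i*p_{i-1} + p_{i-2}, q_i = a_i*q_{i-1} + q_{i-2} with p_{-2}=0, p_{-1}=1, q_{-2}=1, q_{-1}=0):
  i=0: a_0=11, p_0 = 11*1 + 0 = 11, q_0 = 11*0 + 1 = 1.
  i=1: a_1=22, p_1 = 22*11 + 1 = 243, q_1 = 22*1 + 0 = 22.
Indeed p_0^2 - 122*q_0^2 = 121 - 122 = -1, not +1.
Check: 243^2 - 122*22^2 = 59049 - 59048 = 1, so (x, y) = (243, 22) solves the equation, and by the theorem it is the least positive solution.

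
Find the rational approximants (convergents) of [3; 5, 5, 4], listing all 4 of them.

Using the convergent recurrence p_i = a_i*p_{i-1} + p_{i-2}, q_i = a_i*q_{i-1} + q_{i-2} with p_{-2}=0, p_{-1}=1, q_{-2}=1, q_{-1}=0:
  i=0: a_0=3, p_0 = 3*1 + 0 = 3, q_0 = 3*0 + 1 = 1.
  i=1: a_1=5, p_1 = 5*3 + 1 = 16, q_1 = 5*1 + 0 = 5.
  i=2: a_2=5, p_2 = 5*16 + 3 = 83, q_2 = 5*5 + 1 = 26.
  i=3: a_3=4, p_3 = 4*83 + 16 = 348, q_3 = 4*26 + 5 = 109.

3/1, 16/5, 83/26, 348/109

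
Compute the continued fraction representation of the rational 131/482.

Run the Euclidean algorithm on 131 and 482; the successive quotients are the partial quotients a_0, a_1, ... (each step inverts the fractional part left over by the previous one):
  131 = 0*482 + 131, so a_0 = 0.
  482 = 3*131 + 89, so a_1 = 3.
  131 = 1*89 + 42, so a_2 = 1.
  89 = 2*42 + 5, so a_3 = 2.
  42 = 8*5 + 2, so a_4 = 8.
  5 = 2*2 + 1, so a_5 = 2.
  2 = 2*1 + 0, so a_6 = 2.
The remainder reaches 0 after 7 divisions, so the expansion has 7 partial quotients, read off in order.

[0; 3, 1, 2, 8, 2, 2]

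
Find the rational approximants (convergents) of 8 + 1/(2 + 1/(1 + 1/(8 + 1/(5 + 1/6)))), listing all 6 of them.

8/1, 17/2, 25/3, 217/26, 1110/133, 6877/824

Using the convergent recurrence p_i = a_i*p_{i-1} + p_{i-2}, q_i = a_i*q_{i-1} + q_{i-2} with p_{-2}=0, p_{-1}=1, q_{-2}=1, q_{-1}=0:
  i=0: a_0=8, p_0 = 8*1 + 0 = 8, q_0 = 8*0 + 1 = 1.
  i=1: a_1=2, p_1 = 2*8 + 1 = 17, q_1 = 2*1 + 0 = 2.
  i=2: a_2=1, p_2 = 1*17 + 8 = 25, q_2 = 1*2 + 1 = 3.
  i=3: a_3=8, p_3 = 8*25 + 17 = 217, q_3 = 8*3 + 2 = 26.
  i=4: a_4=5, p_4 = 5*217 + 25 = 1110, q_4 = 5*26 + 3 = 133.
  i=5: a_5=6, p_5 = 6*1110 + 217 = 6877, q_5 = 6*133 + 26 = 824.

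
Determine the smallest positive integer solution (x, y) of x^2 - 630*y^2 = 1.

First expand sqrt(630) as a continued fraction. With x_i = (sqrt(630) + m_i)/d_i and (m_0, d_0) = (0, 1): a_0 = floor(sqrt(630)) = 25, since 25^2 = 625 <= 630 < 676 = 26^2.
Iterate m_{i+1} = d_i*a_i - m_i, d_{i+1} = (630 - m_{i+1}^2)/d_i, a_{i+1} = floor((a_0 + m_{i+1})/d_{i+1}):
  m_1 = 1*25 - 0 = 25, d_1 = (630 - 25^2)/1 = 5/1 = 5, a_1 = floor((25 + 25)/5) = 10.
  m_2 = 5*10 - 25 = 25, d_2 = (630 - 25^2)/5 = 5/5 = 1, a_2 = floor((25 + 25)/1) = 50.
  m_3 = 1*50 - 25 = 25, d_3 = (630 - 25^2)/1 = 5/1 = 5: (m_3, d_3) = (m_1, d_1) = (25, 5), so from here the quotients repeat a_1, a_2; the period length is 2.
So sqrt(630) = [25; (10, 50)] with period length k = 2.
k is even, so the fundamental solution of x^2 - 630y^2 = 1 is (p_{k-1}, q_{k-1}) = (p_1, q_1); compute convergents through index 1.
Convergents (p_i = a_i*p_{i-1} + p_{i-2}, q_i = a_i*q_{i-1} + q_{i-2} with p_{-2}=0, p_{-1}=1, q_{-2}=1, q_{-1}=0):
  i=0: a_0=25, p_0 = 25*1 + 0 = 25, q_0 = 25*0 + 1 = 1.
  i=1: a_1=10, p_1 = 10*25 + 1 = 251, q_1 = 10*1 + 0 = 10.
Check: 251^2 - 630*10^2 = 63001 - 63000 = 1, so (x, y) = (251, 10) solves the equation, and by the theorem it is the least positive solution.

(x, y) = (251, 10)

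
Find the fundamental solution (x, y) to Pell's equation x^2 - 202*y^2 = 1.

First expand sqrt(202) as a continued fraction. With x_i = (sqrt(202) + m_i)/d_i and (m_0, d_0) = (0, 1): a_0 = floor(sqrt(202)) = 14, since 14^2 = 196 <= 202 < 225 = 15^2.
Iterate m_{i+1} = d_i*a_i - m_i, d_{i+1} = (202 - m_{i+1}^2)/d_i, a_{i+1} = floor((a_0 + m_{i+1})/d_{i+1}):
  m_1 = 1*14 - 0 = 14, d_1 = (202 - 14^2)/1 = 6/1 = 6, a_1 = floor((14 + 14)/6) = 4.
  m_2 = 6*4 - 14 = 10, d_2 = (202 - 10^2)/6 = 102/6 = 17, a_2 = floor((14 + 10)/17) = 1.
  m_3 = 17*1 - 10 = 7, d_3 = (202 - 7^2)/17 = 153/17 = 9, a_3 = floor((14 + 7)/9) = 2.
  m_4 = 9*2 - 7 = 11, d_4 = (202 - 11^2)/9 = 81/9 = 9, a_4 = floor((14 + 11)/9) = 2.
  m_5 = 9*2 - 11 = 7, d_5 = (202 - 7^2)/9 = 153/9 = 17, a_5 = floor((14 + 7)/17) = 1.
  m_6 = 17*1 - 7 = 10, d_6 = (202 - 10^2)/17 = 102/17 = 6, a_6 = floor((14 + 10)/6) = 4.
  m_7 = 6*4 - 10 = 14, d_7 = (202 - 14^2)/6 = 6/6 = 1, a_7 = floor((14 + 14)/1) = 28.
  m_8 = 1*28 - 14 = 14, d_8 = (202 - 14^2)/1 = 6/1 = 6: (m_8, d_8) = (m_1, d_1) = (14, 6), so from here the quotients repeat a_1, ..., a_7; the period length is 7.
So sqrt(202) = [14; (4, 1, 2, 2, 1, 4, 28)] with period length k = 7.
k is odd, so (p_{k-1}, q_{k-1}) only solves x^2 - 202y^2 = -1 and the fundamental solution of x^2 - 202y^2 = 1 is (p_{2k-1}, q_{2k-1}) = (p_13, q_13); compute convergents through index 13, running through the period twice.
Convergents (p_i = a_i*p_{i-1} + p_{i-2}, q_i = a_i*q_{i-1} + q_{i-2} with p_{-2}=0, p_{-1}=1, q_{-2}=1, q_{-1}=0):
  i=0: a_0=14, p_0 = 14*1 + 0 = 14, q_0 = 14*0 + 1 = 1.
  i=1: a_1=4, p_1 = 4*14 + 1 = 57, q_1 = 4*1 + 0 = 4.
  i=2: a_2=1, p_2 = 1*57 + 14 = 71, q_2 = 1*4 + 1 = 5.
  i=3: a_3=2, p_3 = 2*71 + 57 = 199, q_3 = 2*5 + 4 = 14.
  i=4: a_4=2, p_4 = 2*199 + 71 = 469, q_4 = 2*14 + 5 = 33.
  i=5: a_5=1, p_5 = 1*469 + 199 = 668, q_5 = 1*33 + 14 = 47.
  i=6: a_6=4, p_6 = 4*668 + 469 = 3141, q_6 = 4*47 + 33 = 221.
  i=7: a_7=28, p_7 = 28*3141 + 668 = 88616, q_7 = 28*221 + 47 = 6235.
  i=8: a_8=4, p_8 = 4*88616 + 3141 = 357605, q_8 = 4*6235 + 221 = 25161.
  i=9: a_9=1, p_9 = 1*357605 + 88616 = 446221, q_9 = 1*25161 + 6235 = 31396.
  i=10: a_10=2, p_10 = 2*446221 + 357605 = 1250047, q_10 = 2*31396 + 25161 = 87953.
  i=11: a_11=2, p_11 = 2*1250047 + 446221 = 2946315, q_11 = 2*87953 + 31396 = 207302.
  i=12: a_12=1, p_12 = 1*2946315 + 1250047 = 4196362, q_12 = 1*207302 + 87953 = 295255.
  i=13: a_13=4, p_13 = 4*4196362 + 2946315 = 19731763, q_13 = 4*295255 + 207302 = 1388322.
Indeed p_6^2 - 202*q_6^2 = 9865881 - 9865882 = -1, not +1.
Check: 19731763^2 - 202*1388322^2 = 389342471088169 - 389342471088168 = 1, so (x, y) = (19731763, 1388322) solves the equation, and by the theorem it is the least positive solution.

(x, y) = (19731763, 1388322)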